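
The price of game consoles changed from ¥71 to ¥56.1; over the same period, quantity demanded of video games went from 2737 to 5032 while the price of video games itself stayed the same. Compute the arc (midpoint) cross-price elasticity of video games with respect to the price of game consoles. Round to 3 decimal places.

-2.520

ΔQ_A = 5032 − 2737 = 2295; ΔP_B = 56.1 − 71 = -14.9.
Midpoints: Q̄_A = 3884.5, P̄_B = 63.55.
ε = (ΔQ_A/Q̄_A)/(ΔP_B/P̄_B) = (2295/3884.5)/(-14.9/63.55) ≈ -2.520.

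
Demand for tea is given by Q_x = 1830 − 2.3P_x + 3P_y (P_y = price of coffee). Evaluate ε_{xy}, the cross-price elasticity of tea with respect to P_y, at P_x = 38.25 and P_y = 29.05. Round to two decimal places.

0.05

At P_x = 38.25 and P_y = 29.05: Q_x = 1829.175.
∂Q_x/∂P_y = 3.
ε = (∂Q_x/∂P_y)(P_y/Q_x) = 3 × (29.05/1829.175) ≈ 0.05.
Since ε > 0, tea and coffee are substitutes.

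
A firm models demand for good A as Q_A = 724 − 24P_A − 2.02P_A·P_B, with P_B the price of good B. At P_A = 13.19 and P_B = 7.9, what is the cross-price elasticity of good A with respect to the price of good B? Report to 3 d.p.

-1.069

At P_A = 13.19 and P_B = 7.9: Q_A = 196.954.
∂Q_A/∂P_B = -2.02P_A = -2.02(13.19) = -26.6438.
ε = (∂Q_A/∂P_B)(P_B/Q_A) = -26.6438 × (7.9/196.954) ≈ -1.069.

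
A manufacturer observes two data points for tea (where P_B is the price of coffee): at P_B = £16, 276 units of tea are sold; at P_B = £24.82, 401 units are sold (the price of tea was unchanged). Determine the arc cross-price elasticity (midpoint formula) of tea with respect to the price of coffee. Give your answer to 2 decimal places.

0.85

ΔQ_A = 401 − 276 = 125; ΔP_B = 24.82 − 16 = 8.82.
Midpoints: Q̄_A = 338.5, P̄_B = 20.41.
ε = (ΔQ_A/Q̄_A)/(ΔP_B/P̄_B) = (125/338.5)/(8.82/20.41) ≈ 0.85.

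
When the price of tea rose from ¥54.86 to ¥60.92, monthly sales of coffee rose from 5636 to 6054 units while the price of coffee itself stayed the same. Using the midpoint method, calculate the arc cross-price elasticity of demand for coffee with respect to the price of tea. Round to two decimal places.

0.68

ΔQ_A = 6054 − 5636 = 418; ΔP_B = 60.92 − 54.86 = 6.06.
Midpoints: Q̄_A = 5845.0, P̄_B = 57.89.
ε = (ΔQ_A/Q̄_A)/(ΔP_B/P̄_B) = (418/5845.0)/(6.06/57.89) ≈ 0.68.
ε > 0: coffee and tea are substitutes.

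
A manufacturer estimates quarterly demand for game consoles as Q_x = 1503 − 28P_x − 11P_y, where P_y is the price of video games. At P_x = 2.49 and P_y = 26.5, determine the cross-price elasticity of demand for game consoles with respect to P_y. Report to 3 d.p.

-0.255

At P_x = 2.49 and P_y = 26.5: Q_x = 1141.78.
∂Q_x/∂P_y = -11.
ε = (∂Q_x/∂P_y)(P_y/Q_x) = -11 × (26.5/1141.78) ≈ -0.255.
Since ε < 0, game consoles and video games are complements.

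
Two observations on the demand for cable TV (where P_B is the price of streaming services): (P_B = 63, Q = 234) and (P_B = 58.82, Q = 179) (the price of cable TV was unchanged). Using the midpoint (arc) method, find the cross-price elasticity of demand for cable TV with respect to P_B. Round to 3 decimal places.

3.881

ΔQ_A = 179 − 234 = -55; ΔP_B = 58.82 − 63 = -4.18.
Midpoints: Q̄_A = 206.5, P̄_B = 60.91.
ε = (ΔQ_A/Q̄_A)/(ΔP_B/P̄_B) = (-55/206.5)/(-4.18/60.91) ≈ 3.881.
ε > 0: cable TV and streaming services are substitutes.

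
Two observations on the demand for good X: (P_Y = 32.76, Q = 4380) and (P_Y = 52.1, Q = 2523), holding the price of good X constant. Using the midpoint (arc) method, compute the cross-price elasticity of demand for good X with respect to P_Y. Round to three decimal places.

-1.180

ΔQ_X = 2523 − 4380 = -1857; ΔP_Y = 52.1 − 32.76 = 19.34.
Midpoints: Q̄_X = 3451.5, P̄_Y = 42.43.
ε = (ΔQ_X/Q̄_X)/(ΔP_Y/P̄_Y) = (-1857/3451.5)/(19.34/42.43) ≈ -1.180.
ε < 0: good X and good Y are complements.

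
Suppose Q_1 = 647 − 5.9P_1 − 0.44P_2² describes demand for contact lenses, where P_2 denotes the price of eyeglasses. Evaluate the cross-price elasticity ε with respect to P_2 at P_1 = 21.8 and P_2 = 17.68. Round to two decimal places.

-0.72

At P_1 = 21.8 and P_2 = 17.68: Q_1 = 380.844.
∂Q_1/∂P_2 = -0.88P_2 = -0.88(17.68) = -15.5584.
ε = (∂Q_1/∂P_2)(P_2/Q_1) = -15.5584 × (17.68/380.844) ≈ -0.72.
ε < 0: complements.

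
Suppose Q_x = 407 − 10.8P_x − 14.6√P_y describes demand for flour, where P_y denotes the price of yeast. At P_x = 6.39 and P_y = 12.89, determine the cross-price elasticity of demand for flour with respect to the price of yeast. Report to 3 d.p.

At P_x = 6.39 and P_y = 12.89: Q_x = 285.570.
∂Q_x/∂P_y = -14.6/(2√P_y) = -14.6/(2√12.89) = -2.0333.
ε = (∂Q_x/∂P_y)(P_y/Q_x) = -2.0333 × (12.89/285.570) ≈ -0.092.

-0.092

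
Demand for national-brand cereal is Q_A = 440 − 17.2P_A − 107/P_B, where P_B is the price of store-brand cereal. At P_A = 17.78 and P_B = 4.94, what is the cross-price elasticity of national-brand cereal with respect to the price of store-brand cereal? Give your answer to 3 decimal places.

0.192

At P_A = 17.78 and P_B = 4.94: Q_A = 112.524.
∂Q_A/∂P_B = 107/P_B² = 4.3846.
ε = (∂Q_A/∂P_B)(P_B/Q_A) = 4.3846 × (4.94/112.524) ≈ 0.192.
ε > 0: substitutes.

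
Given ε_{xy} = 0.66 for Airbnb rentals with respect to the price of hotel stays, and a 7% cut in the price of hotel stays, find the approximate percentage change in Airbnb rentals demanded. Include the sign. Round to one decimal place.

%ΔQ ≈ ε × %ΔP of hotel stays = 0.66 × (-7%) = -4.6%.
Demand for Airbnb rentals falls by about 4.6%.

-4.6%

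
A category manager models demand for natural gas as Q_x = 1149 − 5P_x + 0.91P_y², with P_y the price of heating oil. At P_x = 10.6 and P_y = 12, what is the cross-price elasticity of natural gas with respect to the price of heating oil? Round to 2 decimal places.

0.21

At P_x = 10.6 and P_y = 12: Q_x = 1227.04.
∂Q_x/∂P_y = 1.82P_y = 1.82(12) = 21.8400.
ε = (∂Q_x/∂P_y)(P_y/Q_x) = 21.8400 × (12/1227.04) ≈ 0.21.
ε > 0: substitutes.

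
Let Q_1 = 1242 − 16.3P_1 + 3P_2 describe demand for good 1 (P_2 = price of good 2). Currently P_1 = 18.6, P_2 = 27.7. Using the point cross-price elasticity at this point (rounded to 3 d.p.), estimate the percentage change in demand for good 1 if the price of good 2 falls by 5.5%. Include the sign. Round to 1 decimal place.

At P_1 = 18.6, P_2 = 27.7: Q_1 = 1021.92.
∂Q_1/∂P_2 = 3.
ε = (∂Q_1/∂P_2)(P_2/Q_1) = 3.0000 × 27.7/1021.92 ≈ 0.081.
%ΔQ_1 ≈ ε × %ΔP_2 = 0.081 × (-5.5%) = -0.4%.

-0.4%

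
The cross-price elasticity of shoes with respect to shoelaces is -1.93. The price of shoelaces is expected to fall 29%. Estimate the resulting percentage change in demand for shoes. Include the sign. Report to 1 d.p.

%ΔQ ≈ ε × %ΔP of shoelaces = -1.93 × (-29%) = 56.0%.

56.0%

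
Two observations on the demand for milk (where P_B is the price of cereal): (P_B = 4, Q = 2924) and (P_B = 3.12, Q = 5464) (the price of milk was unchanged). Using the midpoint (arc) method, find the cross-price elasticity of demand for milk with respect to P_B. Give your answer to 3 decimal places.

-2.450

ΔQ_A = 5464 − 2924 = 2540; ΔP_B = 3.12 − 4 = -0.88.
Midpoints: Q̄_A = 4194.0, P̄_B = 3.56.
ε = (ΔQ_A/Q̄_A)/(ΔP_B/P̄_B) = (2540/4194.0)/(-0.88/3.56) ≈ -2.450.
ε < 0: milk and cereal are complements.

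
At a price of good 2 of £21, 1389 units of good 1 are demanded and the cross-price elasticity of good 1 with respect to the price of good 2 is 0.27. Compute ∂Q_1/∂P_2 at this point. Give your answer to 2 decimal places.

ε = (∂Q_1/∂P_2)·(P_2/Q_1) ⇒ ∂Q_1/∂P_2 = ε·Q_1/P_2 = 0.27 × 1389/21 ≈ 17.86.

17.86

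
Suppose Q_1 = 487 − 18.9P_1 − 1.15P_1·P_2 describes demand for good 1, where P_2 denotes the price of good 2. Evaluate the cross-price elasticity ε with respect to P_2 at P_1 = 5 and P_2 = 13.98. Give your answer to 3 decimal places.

-0.258

At P_1 = 5 and P_2 = 13.98: Q_1 = 312.115.
∂Q_1/∂P_2 = -1.15P_1 = -1.15(5) = -5.7500.
ε = (∂Q_1/∂P_2)(P_2/Q_1) = -5.7500 × (13.98/312.115) ≈ -0.258.
ε < 0: complements.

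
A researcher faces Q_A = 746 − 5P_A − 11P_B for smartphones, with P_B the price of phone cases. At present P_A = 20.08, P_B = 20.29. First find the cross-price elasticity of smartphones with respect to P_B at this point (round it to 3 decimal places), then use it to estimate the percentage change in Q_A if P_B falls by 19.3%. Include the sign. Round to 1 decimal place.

10.2%

At P_A = 20.08, P_B = 20.29: Q_A = 422.41.
∂Q_A/∂P_B = -11.
ε = (∂Q_A/∂P_B)(P_B/Q_A) = -11.0000 × 20.29/422.41 ≈ -0.528.
%ΔQ_A ≈ ε × %ΔP_B = -0.528 × (-19.3%) = 10.2%.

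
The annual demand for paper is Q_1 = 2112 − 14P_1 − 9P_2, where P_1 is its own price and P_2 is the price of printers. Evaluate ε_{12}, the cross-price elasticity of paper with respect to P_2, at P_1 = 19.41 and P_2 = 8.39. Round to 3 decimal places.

At P_1 = 19.41 and P_2 = 8.39: Q_1 = 1764.75.
∂Q_1/∂P_2 = -9.
ε = (∂Q_1/∂P_2)(P_2/Q_1) = -9 × (8.39/1764.75) ≈ -0.043.

-0.043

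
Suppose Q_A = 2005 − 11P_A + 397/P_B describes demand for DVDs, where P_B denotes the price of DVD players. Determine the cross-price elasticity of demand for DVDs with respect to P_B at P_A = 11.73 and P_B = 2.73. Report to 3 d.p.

At P_A = 11.73 and P_B = 2.73: Q_A = 2021.391.
∂Q_A/∂P_B = −397/P_B² = -53.2679.
ε = (∂Q_A/∂P_B)(P_B/Q_A) = -53.2679 × (2.73/2021.391) ≈ -0.072.
ε < 0: complements.

-0.072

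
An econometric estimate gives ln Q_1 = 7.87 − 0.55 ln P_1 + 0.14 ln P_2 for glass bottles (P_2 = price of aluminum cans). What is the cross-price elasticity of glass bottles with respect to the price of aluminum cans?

In a log-linear (constant-elasticity) demand function, the coefficient on ln P_2 is the cross-price elasticity.
ε = 0.14. Positive, so glass bottles and aluminum cans are substitutes.

0.14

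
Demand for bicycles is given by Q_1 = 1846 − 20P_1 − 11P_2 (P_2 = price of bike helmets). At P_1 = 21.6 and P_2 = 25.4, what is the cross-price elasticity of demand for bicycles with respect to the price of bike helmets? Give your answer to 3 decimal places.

-0.246

At P_1 = 21.6 and P_2 = 25.4: Q_1 = 1134.6.
∂Q_1/∂P_2 = -11.
ε = (∂Q_1/∂P_2)(P_2/Q_1) = -11 × (25.4/1134.6) ≈ -0.246.
Since ε < 0, bicycles and bike helmets are complements.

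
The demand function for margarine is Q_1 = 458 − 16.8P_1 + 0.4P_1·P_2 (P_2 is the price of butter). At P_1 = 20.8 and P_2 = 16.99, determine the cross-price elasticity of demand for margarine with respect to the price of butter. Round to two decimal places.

At P_1 = 20.8 and P_2 = 16.99: Q_1 = 249.917.
∂Q_1/∂P_2 = 0.4P_1 = 0.4(20.8) = 8.3200.
ε = (∂Q_1/∂P_2)(P_2/Q_1) = 8.3200 × (16.99/249.917) ≈ 0.57.

0.57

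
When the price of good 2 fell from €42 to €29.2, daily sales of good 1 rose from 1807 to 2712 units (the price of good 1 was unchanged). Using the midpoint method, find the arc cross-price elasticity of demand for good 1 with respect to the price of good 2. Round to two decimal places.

-1.11

ΔQ_1 = 2712 − 1807 = 905; ΔP_2 = 29.2 − 42 = -12.8.
Midpoints: Q̄_1 = 2259.5, P̄_2 = 35.60.
ε = (ΔQ_1/Q̄_1)/(ΔP_2/P̄_2) = (905/2259.5)/(-12.8/35.60) ≈ -1.11.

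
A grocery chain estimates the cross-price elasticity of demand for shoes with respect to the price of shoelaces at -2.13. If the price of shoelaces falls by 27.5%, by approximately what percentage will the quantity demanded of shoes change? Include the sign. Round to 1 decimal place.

%ΔQ ≈ ε × %ΔP of shoelaces = -2.13 × (-27.5%) = 58.6%.

58.6%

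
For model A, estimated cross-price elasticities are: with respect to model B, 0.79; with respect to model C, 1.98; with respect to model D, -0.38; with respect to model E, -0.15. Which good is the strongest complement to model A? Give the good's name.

Complements have ε < 0. The most negative value is -0.38 (model D).

model D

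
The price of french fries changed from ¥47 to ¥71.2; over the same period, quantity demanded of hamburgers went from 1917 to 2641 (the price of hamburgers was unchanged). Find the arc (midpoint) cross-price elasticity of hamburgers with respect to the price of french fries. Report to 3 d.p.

ΔQ_A = 2641 − 1917 = 724; ΔP_B = 71.2 − 47 = 24.2.
Midpoints: Q̄_A = 2279.0, P̄_B = 59.10.
ε = (ΔQ_A/Q̄_A)/(ΔP_B/P̄_B) = (724/2279.0)/(24.2/59.10) ≈ 0.776.
ε > 0: hamburgers and french fries are substitutes.

0.776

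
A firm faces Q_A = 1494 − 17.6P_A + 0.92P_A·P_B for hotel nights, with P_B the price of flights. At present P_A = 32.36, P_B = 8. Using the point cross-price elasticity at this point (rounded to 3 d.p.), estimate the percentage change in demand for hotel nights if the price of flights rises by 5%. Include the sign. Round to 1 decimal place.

At P_A = 32.36, P_B = 8: Q_A = 1162.634.
∂Q_A/∂P_B = 0.92P_A = 29.7712.
ε = (∂Q_A/∂P_B)(P_B/Q_A) = 29.7712 × 8/1162.634 ≈ 0.205.
%ΔQ_A ≈ ε × %ΔP_B = 0.205 × (5%) = 1.0%.

1.0%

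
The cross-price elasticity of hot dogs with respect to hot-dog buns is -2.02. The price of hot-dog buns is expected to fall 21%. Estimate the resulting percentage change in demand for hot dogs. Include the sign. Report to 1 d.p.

42.4%

%ΔQ ≈ ε × %ΔP of hot-dog buns = -2.02 × (-21%) = 42.4%.
Demand for hot dogs rises by about 42.4%.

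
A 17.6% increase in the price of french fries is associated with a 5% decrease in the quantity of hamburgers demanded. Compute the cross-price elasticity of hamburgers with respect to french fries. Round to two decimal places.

-0.28

ε = (%ΔQ of hamburgers) / (%ΔP of french fries) = (-5%) / (17.6%) ≈ -0.28.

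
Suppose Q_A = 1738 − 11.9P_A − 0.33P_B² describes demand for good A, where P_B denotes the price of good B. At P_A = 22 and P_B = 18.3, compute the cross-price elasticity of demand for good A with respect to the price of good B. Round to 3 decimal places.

-0.162

At P_A = 22 and P_B = 18.3: Q_A = 1365.686.
∂Q_A/∂P_B = -0.66P_B = -0.66(18.3) = -12.0780.
ε = (∂Q_A/∂P_B)(P_B/Q_A) = -12.0780 × (18.3/1365.686) ≈ -0.162.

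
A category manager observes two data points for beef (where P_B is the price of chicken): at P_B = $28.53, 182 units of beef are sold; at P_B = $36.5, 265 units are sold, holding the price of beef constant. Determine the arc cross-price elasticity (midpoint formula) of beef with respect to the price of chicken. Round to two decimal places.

ΔQ_A = 265 − 182 = 83; ΔP_B = 36.5 − 28.53 = 7.97.
Midpoints: Q̄_A = 223.5, P̄_B = 32.52.
ε = (ΔQ_A/Q̄_A)/(ΔP_B/P̄_B) = (83/223.5)/(7.97/32.52) ≈ 1.52.
ε > 0: beef and chicken are substitutes.

1.52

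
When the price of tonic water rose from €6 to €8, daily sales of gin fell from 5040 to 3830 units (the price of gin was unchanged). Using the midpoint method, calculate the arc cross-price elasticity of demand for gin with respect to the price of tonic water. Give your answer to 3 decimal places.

ΔQ_A = 3830 − 5040 = -1210; ΔP_B = 8 − 6 = 2.
Midpoints: Q̄_A = 4435.0, P̄_B = 7.00.
ε = (ΔQ_A/Q̄_A)/(ΔP_B/P̄_B) = (-1210/4435.0)/(2/7.00) ≈ -0.955.
ε < 0: gin and tonic water are complements.

-0.955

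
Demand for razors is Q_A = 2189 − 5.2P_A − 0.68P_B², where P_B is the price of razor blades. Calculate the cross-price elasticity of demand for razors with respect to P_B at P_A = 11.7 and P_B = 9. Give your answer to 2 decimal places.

At P_A = 11.7 and P_B = 9: Q_A = 2073.08.
∂Q_A/∂P_B = -1.36P_B = -1.36(9) = -12.2400.
ε = (∂Q_A/∂P_B)(P_B/Q_A) = -12.2400 × (9/2073.08) ≈ -0.05.
ε < 0: complements.

-0.05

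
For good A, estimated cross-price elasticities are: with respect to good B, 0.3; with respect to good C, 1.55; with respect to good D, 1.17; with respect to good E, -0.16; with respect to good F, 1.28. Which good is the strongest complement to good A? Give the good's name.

good E

Complements have ε < 0. The most negative value is -0.16 (good E).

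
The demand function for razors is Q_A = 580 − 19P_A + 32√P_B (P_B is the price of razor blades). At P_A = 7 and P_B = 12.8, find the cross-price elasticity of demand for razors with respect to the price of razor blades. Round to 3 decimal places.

At P_A = 7 and P_B = 12.8: Q_A = 561.487.
∂Q_A/∂P_B = 32/(2√P_B) = 32/(2√12.8) = 4.4721.
ε = (∂Q_A/∂P_B)(P_B/Q_A) = 4.4721 × (12.8/561.487) ≈ 0.102.

0.102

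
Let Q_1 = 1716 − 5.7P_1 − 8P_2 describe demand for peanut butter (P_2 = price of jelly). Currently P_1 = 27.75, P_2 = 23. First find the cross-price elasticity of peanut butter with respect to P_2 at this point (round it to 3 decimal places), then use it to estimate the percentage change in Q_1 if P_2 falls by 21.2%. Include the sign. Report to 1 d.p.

2.8%

At P_1 = 27.75, P_2 = 23: Q_1 = 1373.825.
∂Q_1/∂P_2 = -8.
ε = (∂Q_1/∂P_2)(P_2/Q_1) = -8.0000 × 23/1373.825 ≈ -0.134.
%ΔQ_1 ≈ ε × %ΔP_2 = -0.134 × (-21.2%) = 2.8%.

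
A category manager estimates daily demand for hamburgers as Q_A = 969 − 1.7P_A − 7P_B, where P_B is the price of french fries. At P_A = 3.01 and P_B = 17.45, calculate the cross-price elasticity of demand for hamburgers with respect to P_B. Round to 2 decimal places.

At P_A = 3.01 and P_B = 17.45: Q_A = 841.733.
∂Q_A/∂P_B = -7.
ε = (∂Q_A/∂P_B)(P_B/Q_A) = -7 × (17.45/841.733) ≈ -0.15.
Since ε < 0, hamburgers and french fries are complements.

-0.15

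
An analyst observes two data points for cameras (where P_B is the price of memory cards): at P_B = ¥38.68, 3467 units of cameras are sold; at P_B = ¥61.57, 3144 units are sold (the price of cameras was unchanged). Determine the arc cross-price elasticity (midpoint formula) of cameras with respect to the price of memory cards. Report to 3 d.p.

-0.214

ΔQ_A = 3144 − 3467 = -323; ΔP_B = 61.57 − 38.68 = 22.89.
Midpoints: Q̄_A = 3305.5, P̄_B = 50.12.
ε = (ΔQ_A/Q̄_A)/(ΔP_B/P̄_B) = (-323/3305.5)/(22.89/50.12) ≈ -0.214.
ε < 0: cameras and memory cards are complements.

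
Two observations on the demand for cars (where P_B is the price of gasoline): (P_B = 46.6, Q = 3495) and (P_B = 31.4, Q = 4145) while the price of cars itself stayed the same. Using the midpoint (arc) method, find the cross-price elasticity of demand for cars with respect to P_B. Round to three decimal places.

-0.437

ΔQ_A = 4145 − 3495 = 650; ΔP_B = 31.4 − 46.6 = -15.2.
Midpoints: Q̄_A = 3820.0, P̄_B = 39.00.
ε = (ΔQ_A/Q̄_A)/(ΔP_B/P̄_B) = (650/3820.0)/(-15.2/39.00) ≈ -0.437.
ε < 0: cars and gasoline are complements.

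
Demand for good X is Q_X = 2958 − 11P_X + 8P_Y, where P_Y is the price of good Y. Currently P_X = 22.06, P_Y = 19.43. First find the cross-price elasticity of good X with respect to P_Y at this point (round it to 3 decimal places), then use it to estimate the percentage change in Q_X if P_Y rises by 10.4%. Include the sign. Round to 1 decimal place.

0.6%

At P_X = 22.06, P_Y = 19.43: Q_X = 2870.78.
∂Q_X/∂P_Y = 8.
ε = (∂Q_X/∂P_Y)(P_Y/Q_X) = 8.0000 × 19.43/2870.78 ≈ 0.054.
%ΔQ_X ≈ ε × %ΔP_Y = 0.054 × (10.4%) = 0.6%.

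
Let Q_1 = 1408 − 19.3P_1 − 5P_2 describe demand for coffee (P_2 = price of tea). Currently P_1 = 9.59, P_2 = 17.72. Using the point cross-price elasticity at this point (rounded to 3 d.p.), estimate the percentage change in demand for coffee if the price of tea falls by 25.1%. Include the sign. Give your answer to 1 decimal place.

2.0%

At P_1 = 9.59, P_2 = 17.72: Q_1 = 1134.313.
∂Q_1/∂P_2 = -5.
ε = (∂Q_1/∂P_2)(P_2/Q_1) = -5.0000 × 17.72/1134.313 ≈ -0.078.
%ΔQ_1 ≈ ε × %ΔP_2 = -0.078 × (-25.1%) = 2.0%.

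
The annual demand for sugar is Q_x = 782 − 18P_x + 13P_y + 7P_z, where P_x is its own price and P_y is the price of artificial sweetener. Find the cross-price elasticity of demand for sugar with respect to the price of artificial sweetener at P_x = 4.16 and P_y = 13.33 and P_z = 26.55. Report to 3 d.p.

At P_x = 4.16 and P_y = 13.33 and P_z = 26.55: Q_x = 1066.26.
∂Q_x/∂P_y = 13.
ε = (∂Q_x/∂P_y)(P_y/Q_x) = 13 × (13.33/1066.26) ≈ 0.163.
Since ε > 0, sugar and artificial sweetener are substitutes.

0.163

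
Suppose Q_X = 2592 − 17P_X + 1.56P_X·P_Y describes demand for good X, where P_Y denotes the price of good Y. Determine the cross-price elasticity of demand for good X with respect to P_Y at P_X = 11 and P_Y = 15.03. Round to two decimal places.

At P_X = 11 and P_Y = 15.03: Q_X = 2662.915.
∂Q_X/∂P_Y = 1.56P_X = 1.56(11) = 17.1600.
ε = (∂Q_X/∂P_Y)(P_Y/Q_X) = 17.1600 × (15.03/2662.915) ≈ 0.10.
ε > 0: substitutes.

0.10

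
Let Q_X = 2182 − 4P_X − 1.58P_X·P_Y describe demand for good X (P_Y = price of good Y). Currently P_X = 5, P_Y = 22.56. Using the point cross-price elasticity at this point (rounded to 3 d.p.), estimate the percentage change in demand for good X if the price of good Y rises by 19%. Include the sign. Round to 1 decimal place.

-1.7%

At P_X = 5, P_Y = 22.56: Q_X = 1983.776.
∂Q_X/∂P_Y = -1.58P_X = -7.9000.
ε = (∂Q_X/∂P_Y)(P_Y/Q_X) = -7.9000 × 22.56/1983.776 ≈ -0.090.
%ΔQ_X ≈ ε × %ΔP_Y = -0.090 × (19%) = -1.7%.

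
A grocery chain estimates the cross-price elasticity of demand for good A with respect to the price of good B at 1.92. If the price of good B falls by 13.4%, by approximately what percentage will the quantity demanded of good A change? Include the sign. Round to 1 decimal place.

%ΔQ ≈ ε × %ΔP of good B = 1.92 × (-13.4%) = -25.7%.

-25.7%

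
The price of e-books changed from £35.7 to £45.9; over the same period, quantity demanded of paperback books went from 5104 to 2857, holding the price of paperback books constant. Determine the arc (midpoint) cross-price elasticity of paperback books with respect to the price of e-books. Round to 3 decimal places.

ΔQ_A = 2857 − 5104 = -2247; ΔP_B = 45.9 − 35.7 = 10.2.
Midpoints: Q̄_A = 3980.5, P̄_B = 40.80.
ε = (ΔQ_A/Q̄_A)/(ΔP_B/P̄_B) = (-2247/3980.5)/(10.2/40.80) ≈ -2.258.

-2.258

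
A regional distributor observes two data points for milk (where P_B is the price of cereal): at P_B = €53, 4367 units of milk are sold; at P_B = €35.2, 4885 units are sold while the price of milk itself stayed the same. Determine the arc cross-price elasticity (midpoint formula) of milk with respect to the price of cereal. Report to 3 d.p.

-0.277

ΔQ_A = 4885 − 4367 = 518; ΔP_B = 35.2 − 53 = -17.8.
Midpoints: Q̄_A = 4626.0, P̄_B = 44.10.
ε = (ΔQ_A/Q̄_A)/(ΔP_B/P̄_B) = (518/4626.0)/(-17.8/44.10) ≈ -0.277.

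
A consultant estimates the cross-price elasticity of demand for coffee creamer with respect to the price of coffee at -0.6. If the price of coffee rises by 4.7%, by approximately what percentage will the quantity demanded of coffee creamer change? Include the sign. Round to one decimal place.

-2.8%

%ΔQ ≈ ε × %ΔP of coffee = -0.6 × (4.7%) = -2.8%.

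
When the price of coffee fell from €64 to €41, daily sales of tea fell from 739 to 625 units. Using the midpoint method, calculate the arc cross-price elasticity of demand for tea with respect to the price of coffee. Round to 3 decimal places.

0.382

ΔQ_A = 625 − 739 = -114; ΔP_B = 41 − 64 = -23.
Midpoints: Q̄_A = 682.0, P̄_B = 52.50.
ε = (ΔQ_A/Q̄_A)/(ΔP_B/P̄_B) = (-114/682.0)/(-23/52.50) ≈ 0.382.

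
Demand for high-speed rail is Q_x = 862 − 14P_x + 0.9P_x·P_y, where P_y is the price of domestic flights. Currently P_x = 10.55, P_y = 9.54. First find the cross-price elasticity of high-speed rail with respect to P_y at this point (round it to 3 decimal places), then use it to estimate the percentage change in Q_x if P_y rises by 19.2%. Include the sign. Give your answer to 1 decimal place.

2.2%

At P_x = 10.55, P_y = 9.54: Q_x = 804.882.
∂Q_x/∂P_y = 0.9P_x = 9.4950.
ε = (∂Q_x/∂P_y)(P_y/Q_x) = 9.4950 × 9.54/804.882 ≈ 0.113.
%ΔQ_x ≈ ε × %ΔP_y = 0.113 × (19.2%) = 2.2%.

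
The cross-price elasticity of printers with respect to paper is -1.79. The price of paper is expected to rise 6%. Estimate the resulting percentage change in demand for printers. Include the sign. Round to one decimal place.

-10.7%

%ΔQ ≈ ε × %ΔP of paper = -1.79 × (6%) = -10.7%.
Demand for printers falls by about 10.7%.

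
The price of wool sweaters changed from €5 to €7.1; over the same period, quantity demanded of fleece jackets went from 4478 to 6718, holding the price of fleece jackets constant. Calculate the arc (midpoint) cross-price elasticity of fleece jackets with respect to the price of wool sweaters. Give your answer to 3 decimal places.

ΔQ_A = 6718 − 4478 = 2240; ΔP_B = 7.1 − 5 = 2.1.
Midpoints: Q̄_A = 5598.0, P̄_B = 6.05.
ε = (ΔQ_A/Q̄_A)/(ΔP_B/P̄_B) = (2240/5598.0)/(2.1/6.05) ≈ 1.153.
ε > 0: fleece jackets and wool sweaters are substitutes.

1.153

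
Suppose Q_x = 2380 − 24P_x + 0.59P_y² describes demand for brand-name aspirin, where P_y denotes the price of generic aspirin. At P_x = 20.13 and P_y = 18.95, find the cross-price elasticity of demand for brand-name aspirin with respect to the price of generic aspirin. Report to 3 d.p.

At P_x = 20.13 and P_y = 18.95: Q_x = 2108.750.
∂Q_x/∂P_y = 1.18P_y = 1.18(18.95) = 22.3610.
ε = (∂Q_x/∂P_y)(P_y/Q_x) = 22.3610 × (18.95/2108.750) ≈ 0.201.

0.201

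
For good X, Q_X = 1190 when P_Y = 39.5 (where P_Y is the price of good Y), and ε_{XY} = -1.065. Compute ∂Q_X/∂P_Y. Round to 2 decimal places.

-32.08

ε = (∂Q_X/∂P_Y)·(P_Y/Q_X) ⇒ ∂Q_X/∂P_Y = ε·Q_X/P_Y = -1.065 × 1190/39.5 ≈ -32.08.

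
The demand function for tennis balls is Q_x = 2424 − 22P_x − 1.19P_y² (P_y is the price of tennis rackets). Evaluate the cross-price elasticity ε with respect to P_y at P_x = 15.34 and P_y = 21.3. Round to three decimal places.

At P_x = 15.34 and P_y = 21.3: Q_x = 1546.629.
∂Q_x/∂P_y = -2.38P_y = -2.38(21.3) = -50.6940.
ε = (∂Q_x/∂P_y)(P_y/Q_x) = -50.6940 × (21.3/1546.629) ≈ -0.698.
ε < 0: complements.

-0.698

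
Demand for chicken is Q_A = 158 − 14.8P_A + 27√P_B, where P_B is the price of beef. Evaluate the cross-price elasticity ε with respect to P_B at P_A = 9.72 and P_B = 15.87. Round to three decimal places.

0.442

At P_A = 9.72 and P_B = 15.87: Q_A = 121.704.
∂Q_A/∂P_B = 27/(2√P_B) = 27/(2√15.87) = 3.3888.
ε = (∂Q_A/∂P_B)(P_B/Q_A) = 3.3888 × (15.87/121.704) ≈ 0.442.
ε > 0: substitutes.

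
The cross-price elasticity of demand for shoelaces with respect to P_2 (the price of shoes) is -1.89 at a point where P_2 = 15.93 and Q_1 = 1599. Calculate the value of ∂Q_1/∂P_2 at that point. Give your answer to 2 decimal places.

ε = (∂Q_1/∂P_2)·(P_2/Q_1) ⇒ ∂Q_1/∂P_2 = ε·Q_1/P_2 = -1.89 × 1599/15.93 ≈ -189.71.

-189.71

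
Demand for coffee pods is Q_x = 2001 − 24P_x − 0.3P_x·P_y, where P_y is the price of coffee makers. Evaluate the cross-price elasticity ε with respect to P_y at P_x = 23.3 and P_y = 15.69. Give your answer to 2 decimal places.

-0.08

At P_x = 23.3 and P_y = 15.69: Q_x = 1332.127.
∂Q_x/∂P_y = -0.3P_x = -0.3(23.3) = -6.9900.
ε = (∂Q_x/∂P_y)(P_y/Q_x) = -6.9900 × (15.69/1332.127) ≈ -0.08.
ε < 0: complements.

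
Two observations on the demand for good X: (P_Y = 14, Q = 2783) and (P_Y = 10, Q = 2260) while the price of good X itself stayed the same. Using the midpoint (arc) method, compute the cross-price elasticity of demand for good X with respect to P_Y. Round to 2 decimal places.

0.62

ΔQ_X = 2260 − 2783 = -523; ΔP_Y = 10 − 14 = -4.
Midpoints: Q̄_X = 2521.5, P̄_Y = 12.00.
ε = (ΔQ_X/Q̄_X)/(ΔP_Y/P̄_Y) = (-523/2521.5)/(-4/12.00) ≈ 0.62.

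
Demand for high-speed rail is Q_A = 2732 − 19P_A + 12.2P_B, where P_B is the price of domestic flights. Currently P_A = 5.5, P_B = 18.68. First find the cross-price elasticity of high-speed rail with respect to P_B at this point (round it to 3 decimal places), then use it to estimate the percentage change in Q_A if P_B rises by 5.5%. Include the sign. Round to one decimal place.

At P_A = 5.5, P_B = 18.68: Q_A = 2855.396.
∂Q_A/∂P_B = 12.2.
ε = (∂Q_A/∂P_B)(P_B/Q_A) = 12.2000 × 18.68/2855.396 ≈ 0.080.
%ΔQ_A ≈ ε × %ΔP_B = 0.080 × (5.5%) = 0.4%.

0.4%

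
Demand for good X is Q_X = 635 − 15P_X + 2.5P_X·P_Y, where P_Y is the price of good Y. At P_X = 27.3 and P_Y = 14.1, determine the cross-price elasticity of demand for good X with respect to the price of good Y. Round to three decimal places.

0.810

At P_X = 27.3 and P_Y = 14.1: Q_X = 1187.825.
∂Q_X/∂P_Y = 2.5P_X = 2.5(27.3) = 68.2500.
ε = (∂Q_X/∂P_Y)(P_Y/Q_X) = 68.2500 × (14.1/1187.825) ≈ 0.810.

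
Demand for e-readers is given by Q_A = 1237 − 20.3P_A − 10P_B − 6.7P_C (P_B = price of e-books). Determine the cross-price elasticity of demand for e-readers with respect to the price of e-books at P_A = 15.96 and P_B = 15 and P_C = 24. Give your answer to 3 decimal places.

At P_A = 15.96 and P_B = 15 and P_C = 24: Q_A = 602.212.
∂Q_A/∂P_B = -10.
ε = (∂Q_A/∂P_B)(P_B/Q_A) = -10 × (15/602.212) ≈ -0.249.

-0.249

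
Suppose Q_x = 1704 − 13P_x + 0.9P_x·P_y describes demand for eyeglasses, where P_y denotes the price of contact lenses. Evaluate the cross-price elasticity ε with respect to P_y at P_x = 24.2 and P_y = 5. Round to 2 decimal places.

At P_x = 24.2 and P_y = 5: Q_x = 1498.3.
∂Q_x/∂P_y = 0.9P_x = 0.9(24.2) = 21.7800.
ε = (∂Q_x/∂P_y)(P_y/Q_x) = 21.7800 × (5/1498.3) ≈ 0.07.

0.07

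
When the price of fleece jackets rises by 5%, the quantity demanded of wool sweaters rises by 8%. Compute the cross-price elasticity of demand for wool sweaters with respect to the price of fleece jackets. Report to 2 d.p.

ε = (%ΔQ of wool sweaters) / (%ΔP of fleece jackets) = (8%) / (5%) ≈ 1.60.
Positive cross-price elasticity: substitutes.

1.60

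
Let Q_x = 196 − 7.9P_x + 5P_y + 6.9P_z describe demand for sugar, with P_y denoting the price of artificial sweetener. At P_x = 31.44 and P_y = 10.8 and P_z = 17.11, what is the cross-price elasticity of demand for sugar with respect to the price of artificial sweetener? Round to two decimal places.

0.45

At P_x = 31.44 and P_y = 10.8 and P_z = 17.11: Q_x = 119.683.
∂Q_x/∂P_y = 5.
ε = (∂Q_x/∂P_y)(P_y/Q_x) = 5 × (10.8/119.683) ≈ 0.45.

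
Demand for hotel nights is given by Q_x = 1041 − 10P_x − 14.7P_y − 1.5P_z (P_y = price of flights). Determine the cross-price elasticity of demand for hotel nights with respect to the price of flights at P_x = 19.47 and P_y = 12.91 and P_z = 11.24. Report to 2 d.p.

-0.30

At P_x = 19.47 and P_y = 12.91 and P_z = 11.24: Q_x = 639.663.
∂Q_x/∂P_y = -14.7.
ε = (∂Q_x/∂P_y)(P_y/Q_x) = -14.7 × (12.91/639.663) ≈ -0.30.
Since ε < 0, hotel nights and flights are complements.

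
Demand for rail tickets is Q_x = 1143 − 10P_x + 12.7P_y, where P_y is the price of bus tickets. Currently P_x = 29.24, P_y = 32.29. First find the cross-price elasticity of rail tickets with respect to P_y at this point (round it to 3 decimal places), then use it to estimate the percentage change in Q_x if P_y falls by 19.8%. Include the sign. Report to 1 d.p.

-6.4%

At P_x = 29.24, P_y = 32.29: Q_x = 1260.683.
∂Q_x/∂P_y = 12.7.
ε = (∂Q_x/∂P_y)(P_y/Q_x) = 12.7000 × 32.29/1260.683 ≈ 0.325.
%ΔQ_x ≈ ε × %ΔP_y = 0.325 × (-19.8%) = -6.4%.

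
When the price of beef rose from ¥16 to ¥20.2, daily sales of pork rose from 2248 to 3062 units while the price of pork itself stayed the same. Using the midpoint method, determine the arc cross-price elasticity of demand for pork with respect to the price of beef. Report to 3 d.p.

1.321

ΔQ_A = 3062 − 2248 = 814; ΔP_B = 20.2 − 16 = 4.2.
Midpoints: Q̄_A = 2655.0, P̄_B = 18.10.
ε = (ΔQ_A/Q̄_A)/(ΔP_B/P̄_B) = (814/2655.0)/(4.2/18.10) ≈ 1.321.
ε > 0: pork and beef are substitutes.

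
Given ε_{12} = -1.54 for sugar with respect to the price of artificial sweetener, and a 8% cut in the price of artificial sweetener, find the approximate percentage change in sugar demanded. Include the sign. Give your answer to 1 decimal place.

12.3%

%ΔQ ≈ ε × %ΔP of artificial sweetener = -1.54 × (-8%) = 12.3%.
Demand for sugar rises by about 12.3%.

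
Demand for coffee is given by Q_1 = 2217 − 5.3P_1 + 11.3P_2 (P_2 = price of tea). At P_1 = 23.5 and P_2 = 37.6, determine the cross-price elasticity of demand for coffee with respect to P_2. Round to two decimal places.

0.17

At P_1 = 23.5 and P_2 = 37.6: Q_1 = 2517.33.
∂Q_1/∂P_2 = 11.3.
ε = (∂Q_1/∂P_2)(P_2/Q_1) = 11.3 × (37.6/2517.33) ≈ 0.17.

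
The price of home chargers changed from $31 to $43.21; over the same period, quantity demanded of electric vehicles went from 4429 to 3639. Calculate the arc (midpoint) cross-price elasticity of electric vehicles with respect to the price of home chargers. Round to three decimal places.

ΔQ_A = 3639 − 4429 = -790; ΔP_B = 43.21 − 31 = 12.21.
Midpoints: Q̄_A = 4034.0, P̄_B = 37.11.
ε = (ΔQ_A/Q̄_A)/(ΔP_B/P̄_B) = (-790/4034.0)/(12.21/37.11) ≈ -0.595.
ε < 0: electric vehicles and home chargers are complements.

-0.595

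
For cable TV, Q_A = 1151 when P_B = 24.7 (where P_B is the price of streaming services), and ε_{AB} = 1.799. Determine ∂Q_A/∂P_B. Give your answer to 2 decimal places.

ε = (∂Q_A/∂P_B)·(P_B/Q_A) ⇒ ∂Q_A/∂P_B = ε·Q_A/P_B = 1.799 × 1151/24.7 ≈ 83.83.

83.83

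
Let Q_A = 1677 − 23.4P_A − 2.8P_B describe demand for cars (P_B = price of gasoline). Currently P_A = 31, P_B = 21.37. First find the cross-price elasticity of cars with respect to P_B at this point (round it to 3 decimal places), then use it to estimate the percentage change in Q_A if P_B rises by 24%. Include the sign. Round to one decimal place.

-1.6%

At P_A = 31, P_B = 21.37: Q_A = 891.764.
∂Q_A/∂P_B = -2.8.
ε = (∂Q_A/∂P_B)(P_B/Q_A) = -2.8000 × 21.37/891.764 ≈ -0.067.
%ΔQ_A ≈ ε × %ΔP_B = -0.067 × (24%) = -1.6%.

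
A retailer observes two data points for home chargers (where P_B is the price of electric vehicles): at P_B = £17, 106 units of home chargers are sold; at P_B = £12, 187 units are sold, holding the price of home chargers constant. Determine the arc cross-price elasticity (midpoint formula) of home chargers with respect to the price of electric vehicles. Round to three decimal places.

-1.603

ΔQ_A = 187 − 106 = 81; ΔP_B = 12 − 17 = -5.
Midpoints: Q̄_A = 146.5, P̄_B = 14.50.
ε = (ΔQ_A/Q̄_A)/(ΔP_B/P̄_B) = (81/146.5)/(-5/14.50) ≈ -1.603.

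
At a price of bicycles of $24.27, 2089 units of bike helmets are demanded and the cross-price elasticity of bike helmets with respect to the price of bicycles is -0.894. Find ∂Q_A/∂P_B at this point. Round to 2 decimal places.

-76.95

ε = (∂Q_A/∂P_B)·(P_B/Q_A) ⇒ ∂Q_A/∂P_B = ε·Q_A/P_B = -0.894 × 2089/24.27 ≈ -76.95.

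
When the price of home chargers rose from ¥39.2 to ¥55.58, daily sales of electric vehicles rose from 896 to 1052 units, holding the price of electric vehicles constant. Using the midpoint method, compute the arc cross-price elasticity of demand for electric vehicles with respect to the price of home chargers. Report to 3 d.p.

0.463

ΔQ_A = 1052 − 896 = 156; ΔP_B = 55.58 − 39.2 = 16.38.
Midpoints: Q̄_A = 974.0, P̄_B = 47.39.
ε = (ΔQ_A/Q̄_A)/(ΔP_B/P̄_B) = (156/974.0)/(16.38/47.39) ≈ 0.463.
ε > 0: electric vehicles and home chargers are substitutes.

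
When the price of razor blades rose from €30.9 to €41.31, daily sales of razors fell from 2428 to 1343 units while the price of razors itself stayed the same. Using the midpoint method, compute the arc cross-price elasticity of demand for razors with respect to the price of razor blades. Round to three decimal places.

ΔQ_A = 1343 − 2428 = -1085; ΔP_B = 41.31 − 30.9 = 10.41.
Midpoints: Q̄_A = 1885.5, P̄_B = 36.11.
ε = (ΔQ_A/Q̄_A)/(ΔP_B/P̄_B) = (-1085/1885.5)/(10.41/36.11) ≈ -1.996.
ε < 0: razors and razor blades are complements.

-1.996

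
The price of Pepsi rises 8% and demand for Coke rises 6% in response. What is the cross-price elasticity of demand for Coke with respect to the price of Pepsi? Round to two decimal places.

ε = (%ΔQ of Coke) / (%ΔP of Pepsi) = (6%) / (8%) ≈ 0.75.
Positive cross-price elasticity: substitutes.

0.75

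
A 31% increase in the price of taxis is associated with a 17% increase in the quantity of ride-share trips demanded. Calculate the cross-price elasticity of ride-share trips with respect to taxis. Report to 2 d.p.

0.55

ε = (%ΔQ of ride-share trips) / (%ΔP of taxis) = (17%) / (31%) ≈ 0.55.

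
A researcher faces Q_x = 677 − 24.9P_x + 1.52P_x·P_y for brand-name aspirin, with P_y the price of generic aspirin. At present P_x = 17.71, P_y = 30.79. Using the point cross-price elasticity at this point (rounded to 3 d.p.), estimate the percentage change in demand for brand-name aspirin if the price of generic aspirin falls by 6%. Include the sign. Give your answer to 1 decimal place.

At P_x = 17.71, P_y = 30.79: Q_x = 1064.863.
∂Q_x/∂P_y = 1.52P_x = 26.9192.
ε = (∂Q_x/∂P_y)(P_y/Q_x) = 26.9192 × 30.79/1064.863 ≈ 0.778.
%ΔQ_x ≈ ε × %ΔP_y = 0.778 × (-6%) = -4.7%.

-4.7%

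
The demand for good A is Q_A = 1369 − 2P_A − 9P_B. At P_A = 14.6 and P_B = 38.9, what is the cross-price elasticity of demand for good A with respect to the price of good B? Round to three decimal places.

-0.354

At P_A = 14.6 and P_B = 38.9: Q_A = 989.7.
∂Q_A/∂P_B = -9.
ε = (∂Q_A/∂P_B)(P_B/Q_A) = -9 × (38.9/989.7) ≈ -0.354.
Since ε < 0, good A and good B are complements.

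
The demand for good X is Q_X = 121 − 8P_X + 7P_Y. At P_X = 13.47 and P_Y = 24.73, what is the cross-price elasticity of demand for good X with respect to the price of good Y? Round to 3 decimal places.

0.929

At P_X = 13.47 and P_Y = 24.73: Q_X = 186.35.
∂Q_X/∂P_Y = 7.
ε = (∂Q_X/∂P_Y)(P_Y/Q_X) = 7 × (24.73/186.35) ≈ 0.929.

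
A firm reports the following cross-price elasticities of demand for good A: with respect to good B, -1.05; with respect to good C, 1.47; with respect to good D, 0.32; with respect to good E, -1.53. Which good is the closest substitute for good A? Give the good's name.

good C

Substitutes have ε > 0. Among the positive values, 1.47 (good C) is largest.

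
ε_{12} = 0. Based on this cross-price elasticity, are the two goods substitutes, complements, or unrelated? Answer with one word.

ε = 0: demand for good 1 does not respond to good 2's price; the goods are unrelated.

unrelated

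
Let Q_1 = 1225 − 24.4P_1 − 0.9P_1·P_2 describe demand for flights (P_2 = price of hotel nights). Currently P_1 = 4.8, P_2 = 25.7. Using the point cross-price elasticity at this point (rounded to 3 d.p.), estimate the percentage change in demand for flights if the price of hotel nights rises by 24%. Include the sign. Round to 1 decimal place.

-2.7%

At P_1 = 4.8, P_2 = 25.7: Q_1 = 996.856.
∂Q_1/∂P_2 = -0.9P_1 = -4.3200.
ε = (∂Q_1/∂P_2)(P_2/Q_1) = -4.3200 × 25.7/996.856 ≈ -0.111.
%ΔQ_1 ≈ ε × %ΔP_2 = -0.111 × (24%) = -2.7%.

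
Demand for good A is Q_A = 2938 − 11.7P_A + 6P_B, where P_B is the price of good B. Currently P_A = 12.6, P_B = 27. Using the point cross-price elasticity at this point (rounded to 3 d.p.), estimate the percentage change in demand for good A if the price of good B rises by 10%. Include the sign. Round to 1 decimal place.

At P_A = 12.6, P_B = 27: Q_A = 2952.58.
∂Q_A/∂P_B = 6.
ε = (∂Q_A/∂P_B)(P_B/Q_A) = 6.0000 × 27/2952.58 ≈ 0.055.
%ΔQ_A ≈ ε × %ΔP_B = 0.055 × (10%) = 0.6%.

0.6%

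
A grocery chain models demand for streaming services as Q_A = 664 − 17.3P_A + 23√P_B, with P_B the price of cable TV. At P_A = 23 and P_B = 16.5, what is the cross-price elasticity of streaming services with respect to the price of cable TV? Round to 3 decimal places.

At P_A = 23 and P_B = 16.5: Q_A = 359.526.
∂Q_A/∂P_B = 23/(2√P_B) = 23/(2√16.5) = 2.8311.
ε = (∂Q_A/∂P_B)(P_B/Q_A) = 2.8311 × (16.5/359.526) ≈ 0.130.
ε > 0: substitutes.

0.130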